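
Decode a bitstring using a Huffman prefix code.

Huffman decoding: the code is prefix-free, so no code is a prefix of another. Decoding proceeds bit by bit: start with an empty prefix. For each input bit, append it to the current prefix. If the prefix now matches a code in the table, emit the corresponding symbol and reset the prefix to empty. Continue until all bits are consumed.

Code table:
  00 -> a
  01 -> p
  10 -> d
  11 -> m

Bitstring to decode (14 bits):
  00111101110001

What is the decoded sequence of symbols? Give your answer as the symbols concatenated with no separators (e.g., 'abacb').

Bit 0: prefix='0' (no match yet)
Bit 1: prefix='00' -> emit 'a', reset
Bit 2: prefix='1' (no match yet)
Bit 3: prefix='11' -> emit 'm', reset
Bit 4: prefix='1' (no match yet)
Bit 5: prefix='11' -> emit 'm', reset
Bit 6: prefix='0' (no match yet)
Bit 7: prefix='01' -> emit 'p', reset
Bit 8: prefix='1' (no match yet)
Bit 9: prefix='11' -> emit 'm', reset
Bit 10: prefix='0' (no match yet)
Bit 11: prefix='00' -> emit 'a', reset
Bit 12: prefix='0' (no match yet)
Bit 13: prefix='01' -> emit 'p', reset

Answer: ammpmap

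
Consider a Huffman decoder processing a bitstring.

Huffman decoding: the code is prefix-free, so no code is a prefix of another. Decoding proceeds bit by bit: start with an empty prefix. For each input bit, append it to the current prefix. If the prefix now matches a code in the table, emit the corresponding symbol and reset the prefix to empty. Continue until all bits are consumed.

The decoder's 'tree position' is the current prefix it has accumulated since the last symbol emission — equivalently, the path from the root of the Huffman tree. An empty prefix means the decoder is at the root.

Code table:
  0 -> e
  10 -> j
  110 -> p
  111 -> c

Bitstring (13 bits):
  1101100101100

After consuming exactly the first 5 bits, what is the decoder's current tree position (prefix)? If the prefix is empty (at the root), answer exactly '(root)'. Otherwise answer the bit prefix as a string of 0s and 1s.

Bit 0: prefix='1' (no match yet)
Bit 1: prefix='11' (no match yet)
Bit 2: prefix='110' -> emit 'p', reset
Bit 3: prefix='1' (no match yet)
Bit 4: prefix='11' (no match yet)

Answer: 11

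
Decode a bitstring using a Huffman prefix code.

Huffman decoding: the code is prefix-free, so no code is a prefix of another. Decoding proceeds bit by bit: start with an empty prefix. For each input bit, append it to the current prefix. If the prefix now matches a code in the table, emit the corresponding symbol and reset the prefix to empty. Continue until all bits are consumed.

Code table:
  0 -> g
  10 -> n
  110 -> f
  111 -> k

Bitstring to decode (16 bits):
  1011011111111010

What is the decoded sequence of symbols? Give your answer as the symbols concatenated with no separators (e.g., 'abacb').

Answer: nfkkfn

Derivation:
Bit 0: prefix='1' (no match yet)
Bit 1: prefix='10' -> emit 'n', reset
Bit 2: prefix='1' (no match yet)
Bit 3: prefix='11' (no match yet)
Bit 4: prefix='110' -> emit 'f', reset
Bit 5: prefix='1' (no match yet)
Bit 6: prefix='11' (no match yet)
Bit 7: prefix='111' -> emit 'k', reset
Bit 8: prefix='1' (no match yet)
Bit 9: prefix='11' (no match yet)
Bit 10: prefix='111' -> emit 'k', reset
Bit 11: prefix='1' (no match yet)
Bit 12: prefix='11' (no match yet)
Bit 13: prefix='110' -> emit 'f', reset
Bit 14: prefix='1' (no match yet)
Bit 15: prefix='10' -> emit 'n', reset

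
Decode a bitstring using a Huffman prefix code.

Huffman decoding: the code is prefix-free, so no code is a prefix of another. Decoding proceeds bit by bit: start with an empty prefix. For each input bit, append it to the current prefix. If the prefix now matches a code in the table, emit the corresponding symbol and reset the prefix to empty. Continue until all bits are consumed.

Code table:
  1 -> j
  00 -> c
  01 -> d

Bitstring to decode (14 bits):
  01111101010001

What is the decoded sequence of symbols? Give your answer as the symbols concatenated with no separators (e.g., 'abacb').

Answer: djjjjddcd

Derivation:
Bit 0: prefix='0' (no match yet)
Bit 1: prefix='01' -> emit 'd', reset
Bit 2: prefix='1' -> emit 'j', reset
Bit 3: prefix='1' -> emit 'j', reset
Bit 4: prefix='1' -> emit 'j', reset
Bit 5: prefix='1' -> emit 'j', reset
Bit 6: prefix='0' (no match yet)
Bit 7: prefix='01' -> emit 'd', reset
Bit 8: prefix='0' (no match yet)
Bit 9: prefix='01' -> emit 'd', reset
Bit 10: prefix='0' (no match yet)
Bit 11: prefix='00' -> emit 'c', reset
Bit 12: prefix='0' (no match yet)
Bit 13: prefix='01' -> emit 'd', reset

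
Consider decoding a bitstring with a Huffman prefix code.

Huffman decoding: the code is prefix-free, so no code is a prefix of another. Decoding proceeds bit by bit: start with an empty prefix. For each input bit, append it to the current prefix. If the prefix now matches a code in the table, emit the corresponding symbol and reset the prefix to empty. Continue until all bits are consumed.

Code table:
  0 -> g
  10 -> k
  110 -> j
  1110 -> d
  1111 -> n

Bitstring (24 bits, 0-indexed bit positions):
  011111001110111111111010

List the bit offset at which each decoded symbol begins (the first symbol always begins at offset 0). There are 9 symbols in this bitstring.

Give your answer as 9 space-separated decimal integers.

Bit 0: prefix='0' -> emit 'g', reset
Bit 1: prefix='1' (no match yet)
Bit 2: prefix='11' (no match yet)
Bit 3: prefix='111' (no match yet)
Bit 4: prefix='1111' -> emit 'n', reset
Bit 5: prefix='1' (no match yet)
Bit 6: prefix='10' -> emit 'k', reset
Bit 7: prefix='0' -> emit 'g', reset
Bit 8: prefix='1' (no match yet)
Bit 9: prefix='11' (no match yet)
Bit 10: prefix='111' (no match yet)
Bit 11: prefix='1110' -> emit 'd', reset
Bit 12: prefix='1' (no match yet)
Bit 13: prefix='11' (no match yet)
Bit 14: prefix='111' (no match yet)
Bit 15: prefix='1111' -> emit 'n', reset
Bit 16: prefix='1' (no match yet)
Bit 17: prefix='11' (no match yet)
Bit 18: prefix='111' (no match yet)
Bit 19: prefix='1111' -> emit 'n', reset
Bit 20: prefix='1' (no match yet)
Bit 21: prefix='10' -> emit 'k', reset
Bit 22: prefix='1' (no match yet)
Bit 23: prefix='10' -> emit 'k', reset

Answer: 0 1 5 7 8 12 16 20 22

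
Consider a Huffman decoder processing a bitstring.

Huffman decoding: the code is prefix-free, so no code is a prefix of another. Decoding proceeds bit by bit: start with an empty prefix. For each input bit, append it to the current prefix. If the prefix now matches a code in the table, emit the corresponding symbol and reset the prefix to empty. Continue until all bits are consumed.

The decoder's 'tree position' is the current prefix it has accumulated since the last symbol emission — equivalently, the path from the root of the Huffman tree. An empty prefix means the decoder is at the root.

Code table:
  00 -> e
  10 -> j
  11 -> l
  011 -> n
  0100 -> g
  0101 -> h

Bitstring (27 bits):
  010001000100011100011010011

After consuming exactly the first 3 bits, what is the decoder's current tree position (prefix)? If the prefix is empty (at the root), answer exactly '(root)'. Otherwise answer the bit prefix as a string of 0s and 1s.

Answer: 010

Derivation:
Bit 0: prefix='0' (no match yet)
Bit 1: prefix='01' (no match yet)
Bit 2: prefix='010' (no match yet)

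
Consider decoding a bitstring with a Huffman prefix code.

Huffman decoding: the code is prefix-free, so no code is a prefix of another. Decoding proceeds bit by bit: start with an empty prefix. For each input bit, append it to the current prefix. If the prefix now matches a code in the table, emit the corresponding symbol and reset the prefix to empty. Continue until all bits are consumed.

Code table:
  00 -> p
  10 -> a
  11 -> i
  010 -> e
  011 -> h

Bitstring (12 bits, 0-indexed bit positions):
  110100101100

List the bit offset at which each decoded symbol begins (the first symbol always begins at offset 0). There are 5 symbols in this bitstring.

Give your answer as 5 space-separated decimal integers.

Answer: 0 2 5 8 10

Derivation:
Bit 0: prefix='1' (no match yet)
Bit 1: prefix='11' -> emit 'i', reset
Bit 2: prefix='0' (no match yet)
Bit 3: prefix='01' (no match yet)
Bit 4: prefix='010' -> emit 'e', reset
Bit 5: prefix='0' (no match yet)
Bit 6: prefix='01' (no match yet)
Bit 7: prefix='010' -> emit 'e', reset
Bit 8: prefix='1' (no match yet)
Bit 9: prefix='11' -> emit 'i', reset
Bit 10: prefix='0' (no match yet)
Bit 11: prefix='00' -> emit 'p', reset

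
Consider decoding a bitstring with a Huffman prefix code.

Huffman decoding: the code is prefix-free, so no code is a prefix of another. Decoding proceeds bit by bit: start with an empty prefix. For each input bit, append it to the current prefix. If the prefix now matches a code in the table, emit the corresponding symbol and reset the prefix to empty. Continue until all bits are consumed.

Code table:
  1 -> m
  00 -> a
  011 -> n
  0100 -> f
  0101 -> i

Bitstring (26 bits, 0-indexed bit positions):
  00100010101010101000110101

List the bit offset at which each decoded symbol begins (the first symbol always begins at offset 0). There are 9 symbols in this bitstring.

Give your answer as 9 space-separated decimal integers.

Answer: 0 2 3 5 9 13 17 19 22

Derivation:
Bit 0: prefix='0' (no match yet)
Bit 1: prefix='00' -> emit 'a', reset
Bit 2: prefix='1' -> emit 'm', reset
Bit 3: prefix='0' (no match yet)
Bit 4: prefix='00' -> emit 'a', reset
Bit 5: prefix='0' (no match yet)
Bit 6: prefix='01' (no match yet)
Bit 7: prefix='010' (no match yet)
Bit 8: prefix='0101' -> emit 'i', reset
Bit 9: prefix='0' (no match yet)
Bit 10: prefix='01' (no match yet)
Bit 11: prefix='010' (no match yet)
Bit 12: prefix='0101' -> emit 'i', reset
Bit 13: prefix='0' (no match yet)
Bit 14: prefix='01' (no match yet)
Bit 15: prefix='010' (no match yet)
Bit 16: prefix='0101' -> emit 'i', reset
Bit 17: prefix='0' (no match yet)
Bit 18: prefix='00' -> emit 'a', reset
Bit 19: prefix='0' (no match yet)
Bit 20: prefix='01' (no match yet)
Bit 21: prefix='011' -> emit 'n', reset
Bit 22: prefix='0' (no match yet)
Bit 23: prefix='01' (no match yet)
Bit 24: prefix='010' (no match yet)
Bit 25: prefix='0101' -> emit 'i', reset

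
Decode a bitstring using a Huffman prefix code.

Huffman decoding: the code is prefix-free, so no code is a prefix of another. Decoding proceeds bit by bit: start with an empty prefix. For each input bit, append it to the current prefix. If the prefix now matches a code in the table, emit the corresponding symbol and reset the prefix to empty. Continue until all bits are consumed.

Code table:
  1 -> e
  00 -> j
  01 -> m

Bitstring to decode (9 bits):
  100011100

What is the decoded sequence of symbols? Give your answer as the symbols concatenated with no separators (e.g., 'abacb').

Answer: ejmeej

Derivation:
Bit 0: prefix='1' -> emit 'e', reset
Bit 1: prefix='0' (no match yet)
Bit 2: prefix='00' -> emit 'j', reset
Bit 3: prefix='0' (no match yet)
Bit 4: prefix='01' -> emit 'm', reset
Bit 5: prefix='1' -> emit 'e', reset
Bit 6: prefix='1' -> emit 'e', reset
Bit 7: prefix='0' (no match yet)
Bit 8: prefix='00' -> emit 'j', reset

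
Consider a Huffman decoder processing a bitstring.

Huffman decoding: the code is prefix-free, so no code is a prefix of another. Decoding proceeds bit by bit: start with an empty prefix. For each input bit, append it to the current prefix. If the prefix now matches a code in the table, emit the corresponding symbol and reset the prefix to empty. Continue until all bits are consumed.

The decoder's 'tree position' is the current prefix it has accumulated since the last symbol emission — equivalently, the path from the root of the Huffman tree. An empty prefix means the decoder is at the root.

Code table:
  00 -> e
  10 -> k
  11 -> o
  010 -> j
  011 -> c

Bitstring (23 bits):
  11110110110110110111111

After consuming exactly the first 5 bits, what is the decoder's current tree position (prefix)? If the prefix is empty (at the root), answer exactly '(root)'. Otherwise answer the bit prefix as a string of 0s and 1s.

Bit 0: prefix='1' (no match yet)
Bit 1: prefix='11' -> emit 'o', reset
Bit 2: prefix='1' (no match yet)
Bit 3: prefix='11' -> emit 'o', reset
Bit 4: prefix='0' (no match yet)

Answer: 0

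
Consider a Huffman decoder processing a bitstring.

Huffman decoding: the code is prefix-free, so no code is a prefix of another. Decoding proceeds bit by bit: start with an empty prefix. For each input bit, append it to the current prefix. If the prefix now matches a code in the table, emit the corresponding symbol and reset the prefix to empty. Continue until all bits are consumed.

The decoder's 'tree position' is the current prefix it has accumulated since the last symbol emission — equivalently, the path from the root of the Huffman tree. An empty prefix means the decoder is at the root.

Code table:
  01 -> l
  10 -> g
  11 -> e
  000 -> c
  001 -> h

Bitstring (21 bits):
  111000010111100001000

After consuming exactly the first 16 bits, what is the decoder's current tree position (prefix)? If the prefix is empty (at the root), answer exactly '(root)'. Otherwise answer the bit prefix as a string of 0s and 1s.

Answer: (root)

Derivation:
Bit 0: prefix='1' (no match yet)
Bit 1: prefix='11' -> emit 'e', reset
Bit 2: prefix='1' (no match yet)
Bit 3: prefix='10' -> emit 'g', reset
Bit 4: prefix='0' (no match yet)
Bit 5: prefix='00' (no match yet)
Bit 6: prefix='000' -> emit 'c', reset
Bit 7: prefix='1' (no match yet)
Bit 8: prefix='10' -> emit 'g', reset
Bit 9: prefix='1' (no match yet)
Bit 10: prefix='11' -> emit 'e', reset
Bit 11: prefix='1' (no match yet)
Bit 12: prefix='11' -> emit 'e', reset
Bit 13: prefix='0' (no match yet)
Bit 14: prefix='00' (no match yet)
Bit 15: prefix='000' -> emit 'c', reset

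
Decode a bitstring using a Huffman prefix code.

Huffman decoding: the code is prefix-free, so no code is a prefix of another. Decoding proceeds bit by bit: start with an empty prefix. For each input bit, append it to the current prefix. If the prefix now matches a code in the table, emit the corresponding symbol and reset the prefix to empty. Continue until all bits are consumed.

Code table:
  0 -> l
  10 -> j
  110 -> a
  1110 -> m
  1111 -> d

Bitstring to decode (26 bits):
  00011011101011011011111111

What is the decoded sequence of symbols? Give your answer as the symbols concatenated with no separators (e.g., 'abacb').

Answer: lllamjaadd

Derivation:
Bit 0: prefix='0' -> emit 'l', reset
Bit 1: prefix='0' -> emit 'l', reset
Bit 2: prefix='0' -> emit 'l', reset
Bit 3: prefix='1' (no match yet)
Bit 4: prefix='11' (no match yet)
Bit 5: prefix='110' -> emit 'a', reset
Bit 6: prefix='1' (no match yet)
Bit 7: prefix='11' (no match yet)
Bit 8: prefix='111' (no match yet)
Bit 9: prefix='1110' -> emit 'm', reset
Bit 10: prefix='1' (no match yet)
Bit 11: prefix='10' -> emit 'j', reset
Bit 12: prefix='1' (no match yet)
Bit 13: prefix='11' (no match yet)
Bit 14: prefix='110' -> emit 'a', reset
Bit 15: prefix='1' (no match yet)
Bit 16: prefix='11' (no match yet)
Bit 17: prefix='110' -> emit 'a', reset
Bit 18: prefix='1' (no match yet)
Bit 19: prefix='11' (no match yet)
Bit 20: prefix='111' (no match yet)
Bit 21: prefix='1111' -> emit 'd', reset
Bit 22: prefix='1' (no match yet)
Bit 23: prefix='11' (no match yet)
Bit 24: prefix='111' (no match yet)
Bit 25: prefix='1111' -> emit 'd', reset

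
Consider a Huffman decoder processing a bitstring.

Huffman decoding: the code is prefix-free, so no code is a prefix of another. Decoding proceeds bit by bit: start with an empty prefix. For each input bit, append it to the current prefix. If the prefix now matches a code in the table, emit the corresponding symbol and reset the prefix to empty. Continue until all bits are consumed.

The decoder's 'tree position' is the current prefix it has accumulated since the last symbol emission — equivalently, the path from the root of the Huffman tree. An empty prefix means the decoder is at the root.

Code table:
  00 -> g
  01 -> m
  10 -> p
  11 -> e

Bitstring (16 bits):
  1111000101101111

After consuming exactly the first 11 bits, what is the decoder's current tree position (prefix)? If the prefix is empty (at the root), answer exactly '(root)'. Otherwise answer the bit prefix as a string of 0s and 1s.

Answer: 1

Derivation:
Bit 0: prefix='1' (no match yet)
Bit 1: prefix='11' -> emit 'e', reset
Bit 2: prefix='1' (no match yet)
Bit 3: prefix='11' -> emit 'e', reset
Bit 4: prefix='0' (no match yet)
Bit 5: prefix='00' -> emit 'g', reset
Bit 6: prefix='0' (no match yet)
Bit 7: prefix='01' -> emit 'm', reset
Bit 8: prefix='0' (no match yet)
Bit 9: prefix='01' -> emit 'm', reset
Bit 10: prefix='1' (no match yet)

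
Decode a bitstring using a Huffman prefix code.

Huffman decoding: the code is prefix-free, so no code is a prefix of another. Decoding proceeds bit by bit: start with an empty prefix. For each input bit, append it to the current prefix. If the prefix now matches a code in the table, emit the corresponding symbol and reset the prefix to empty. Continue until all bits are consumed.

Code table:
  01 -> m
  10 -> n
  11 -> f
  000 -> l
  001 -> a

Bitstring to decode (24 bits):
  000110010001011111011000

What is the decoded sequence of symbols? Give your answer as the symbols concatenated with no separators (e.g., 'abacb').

Answer: lfalnffnfl

Derivation:
Bit 0: prefix='0' (no match yet)
Bit 1: prefix='00' (no match yet)
Bit 2: prefix='000' -> emit 'l', reset
Bit 3: prefix='1' (no match yet)
Bit 4: prefix='11' -> emit 'f', reset
Bit 5: prefix='0' (no match yet)
Bit 6: prefix='00' (no match yet)
Bit 7: prefix='001' -> emit 'a', reset
Bit 8: prefix='0' (no match yet)
Bit 9: prefix='00' (no match yet)
Bit 10: prefix='000' -> emit 'l', reset
Bit 11: prefix='1' (no match yet)
Bit 12: prefix='10' -> emit 'n', reset
Bit 13: prefix='1' (no match yet)
Bit 14: prefix='11' -> emit 'f', reset
Bit 15: prefix='1' (no match yet)
Bit 16: prefix='11' -> emit 'f', reset
Bit 17: prefix='1' (no match yet)
Bit 18: prefix='10' -> emit 'n', reset
Bit 19: prefix='1' (no match yet)
Bit 20: prefix='11' -> emit 'f', reset
Bit 21: prefix='0' (no match yet)
Bit 22: prefix='00' (no match yet)
Bit 23: prefix='000' -> emit 'l', reset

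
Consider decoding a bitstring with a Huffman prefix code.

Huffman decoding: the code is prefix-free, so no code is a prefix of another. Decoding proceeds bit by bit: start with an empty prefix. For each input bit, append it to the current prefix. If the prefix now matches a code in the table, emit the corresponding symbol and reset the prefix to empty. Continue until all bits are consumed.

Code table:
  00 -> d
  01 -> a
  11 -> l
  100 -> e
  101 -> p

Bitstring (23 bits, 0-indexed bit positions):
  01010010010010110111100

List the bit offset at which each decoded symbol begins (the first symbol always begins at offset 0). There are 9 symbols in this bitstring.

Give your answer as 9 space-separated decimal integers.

Bit 0: prefix='0' (no match yet)
Bit 1: prefix='01' -> emit 'a', reset
Bit 2: prefix='0' (no match yet)
Bit 3: prefix='01' -> emit 'a', reset
Bit 4: prefix='0' (no match yet)
Bit 5: prefix='00' -> emit 'd', reset
Bit 6: prefix='1' (no match yet)
Bit 7: prefix='10' (no match yet)
Bit 8: prefix='100' -> emit 'e', reset
Bit 9: prefix='1' (no match yet)
Bit 10: prefix='10' (no match yet)
Bit 11: prefix='100' -> emit 'e', reset
Bit 12: prefix='1' (no match yet)
Bit 13: prefix='10' (no match yet)
Bit 14: prefix='101' -> emit 'p', reset
Bit 15: prefix='1' (no match yet)
Bit 16: prefix='10' (no match yet)
Bit 17: prefix='101' -> emit 'p', reset
Bit 18: prefix='1' (no match yet)
Bit 19: prefix='11' -> emit 'l', reset
Bit 20: prefix='1' (no match yet)
Bit 21: prefix='10' (no match yet)
Bit 22: prefix='100' -> emit 'e', reset

Answer: 0 2 4 6 9 12 15 18 20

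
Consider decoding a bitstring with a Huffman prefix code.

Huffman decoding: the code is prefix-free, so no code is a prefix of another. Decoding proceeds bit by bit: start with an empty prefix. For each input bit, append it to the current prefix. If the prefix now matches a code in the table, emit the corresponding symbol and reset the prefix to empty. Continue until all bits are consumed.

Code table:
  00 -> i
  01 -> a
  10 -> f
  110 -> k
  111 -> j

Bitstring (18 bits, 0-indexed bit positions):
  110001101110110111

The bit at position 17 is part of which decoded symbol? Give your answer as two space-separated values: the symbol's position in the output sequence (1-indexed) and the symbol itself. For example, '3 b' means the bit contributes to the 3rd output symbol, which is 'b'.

Bit 0: prefix='1' (no match yet)
Bit 1: prefix='11' (no match yet)
Bit 2: prefix='110' -> emit 'k', reset
Bit 3: prefix='0' (no match yet)
Bit 4: prefix='00' -> emit 'i', reset
Bit 5: prefix='1' (no match yet)
Bit 6: prefix='11' (no match yet)
Bit 7: prefix='110' -> emit 'k', reset
Bit 8: prefix='1' (no match yet)
Bit 9: prefix='11' (no match yet)
Bit 10: prefix='111' -> emit 'j', reset
Bit 11: prefix='0' (no match yet)
Bit 12: prefix='01' -> emit 'a', reset
Bit 13: prefix='1' (no match yet)
Bit 14: prefix='10' -> emit 'f', reset
Bit 15: prefix='1' (no match yet)
Bit 16: prefix='11' (no match yet)
Bit 17: prefix='111' -> emit 'j', reset

Answer: 7 j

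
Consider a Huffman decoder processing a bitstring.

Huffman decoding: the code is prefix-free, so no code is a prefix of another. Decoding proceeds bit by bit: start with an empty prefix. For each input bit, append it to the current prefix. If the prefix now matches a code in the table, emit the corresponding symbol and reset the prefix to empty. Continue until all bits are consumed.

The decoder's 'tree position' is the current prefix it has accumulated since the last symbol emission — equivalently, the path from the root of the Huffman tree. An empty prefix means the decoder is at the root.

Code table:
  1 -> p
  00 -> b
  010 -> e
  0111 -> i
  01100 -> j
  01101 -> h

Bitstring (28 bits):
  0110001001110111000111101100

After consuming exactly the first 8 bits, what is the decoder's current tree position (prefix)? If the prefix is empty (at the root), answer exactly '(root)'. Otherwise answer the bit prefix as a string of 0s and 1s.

Answer: (root)

Derivation:
Bit 0: prefix='0' (no match yet)
Bit 1: prefix='01' (no match yet)
Bit 2: prefix='011' (no match yet)
Bit 3: prefix='0110' (no match yet)
Bit 4: prefix='01100' -> emit 'j', reset
Bit 5: prefix='0' (no match yet)
Bit 6: prefix='01' (no match yet)
Bit 7: prefix='010' -> emit 'e', reset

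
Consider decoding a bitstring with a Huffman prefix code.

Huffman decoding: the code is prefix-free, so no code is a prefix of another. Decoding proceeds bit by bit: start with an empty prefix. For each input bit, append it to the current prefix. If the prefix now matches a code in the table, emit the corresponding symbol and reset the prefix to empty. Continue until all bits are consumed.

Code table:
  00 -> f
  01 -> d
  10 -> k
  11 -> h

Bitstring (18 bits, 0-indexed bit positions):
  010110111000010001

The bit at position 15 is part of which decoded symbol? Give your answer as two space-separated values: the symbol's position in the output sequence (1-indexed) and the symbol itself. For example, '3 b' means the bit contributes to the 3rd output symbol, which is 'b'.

Bit 0: prefix='0' (no match yet)
Bit 1: prefix='01' -> emit 'd', reset
Bit 2: prefix='0' (no match yet)
Bit 3: prefix='01' -> emit 'd', reset
Bit 4: prefix='1' (no match yet)
Bit 5: prefix='10' -> emit 'k', reset
Bit 6: prefix='1' (no match yet)
Bit 7: prefix='11' -> emit 'h', reset
Bit 8: prefix='1' (no match yet)
Bit 9: prefix='10' -> emit 'k', reset
Bit 10: prefix='0' (no match yet)
Bit 11: prefix='00' -> emit 'f', reset
Bit 12: prefix='0' (no match yet)
Bit 13: prefix='01' -> emit 'd', reset
Bit 14: prefix='0' (no match yet)
Bit 15: prefix='00' -> emit 'f', reset
Bit 16: prefix='0' (no match yet)
Bit 17: prefix='01' -> emit 'd', reset

Answer: 8 f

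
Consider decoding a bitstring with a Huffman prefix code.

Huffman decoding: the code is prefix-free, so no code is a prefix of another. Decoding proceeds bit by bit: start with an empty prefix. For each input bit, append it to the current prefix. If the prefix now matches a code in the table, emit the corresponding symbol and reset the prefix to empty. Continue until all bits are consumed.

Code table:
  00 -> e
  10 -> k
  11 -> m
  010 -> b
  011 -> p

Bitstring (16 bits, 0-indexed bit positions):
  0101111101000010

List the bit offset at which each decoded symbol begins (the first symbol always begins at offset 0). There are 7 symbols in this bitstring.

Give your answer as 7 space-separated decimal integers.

Bit 0: prefix='0' (no match yet)
Bit 1: prefix='01' (no match yet)
Bit 2: prefix='010' -> emit 'b', reset
Bit 3: prefix='1' (no match yet)
Bit 4: prefix='11' -> emit 'm', reset
Bit 5: prefix='1' (no match yet)
Bit 6: prefix='11' -> emit 'm', reset
Bit 7: prefix='1' (no match yet)
Bit 8: prefix='10' -> emit 'k', reset
Bit 9: prefix='1' (no match yet)
Bit 10: prefix='10' -> emit 'k', reset
Bit 11: prefix='0' (no match yet)
Bit 12: prefix='00' -> emit 'e', reset
Bit 13: prefix='0' (no match yet)
Bit 14: prefix='01' (no match yet)
Bit 15: prefix='010' -> emit 'b', reset

Answer: 0 3 5 7 9 11 13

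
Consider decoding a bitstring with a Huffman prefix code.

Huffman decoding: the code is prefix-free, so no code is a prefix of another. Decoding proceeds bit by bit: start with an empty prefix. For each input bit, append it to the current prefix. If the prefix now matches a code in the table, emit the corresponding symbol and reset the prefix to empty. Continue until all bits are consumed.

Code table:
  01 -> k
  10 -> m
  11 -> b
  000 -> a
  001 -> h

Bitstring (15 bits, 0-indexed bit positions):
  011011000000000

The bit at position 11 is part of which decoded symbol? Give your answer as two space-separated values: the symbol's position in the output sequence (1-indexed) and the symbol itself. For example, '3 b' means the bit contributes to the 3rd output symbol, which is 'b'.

Answer: 5 a

Derivation:
Bit 0: prefix='0' (no match yet)
Bit 1: prefix='01' -> emit 'k', reset
Bit 2: prefix='1' (no match yet)
Bit 3: prefix='10' -> emit 'm', reset
Bit 4: prefix='1' (no match yet)
Bit 5: prefix='11' -> emit 'b', reset
Bit 6: prefix='0' (no match yet)
Bit 7: prefix='00' (no match yet)
Bit 8: prefix='000' -> emit 'a', reset
Bit 9: prefix='0' (no match yet)
Bit 10: prefix='00' (no match yet)
Bit 11: prefix='000' -> emit 'a', reset
Bit 12: prefix='0' (no match yet)
Bit 13: prefix='00' (no match yet)
Bit 14: prefix='000' -> emit 'a', reset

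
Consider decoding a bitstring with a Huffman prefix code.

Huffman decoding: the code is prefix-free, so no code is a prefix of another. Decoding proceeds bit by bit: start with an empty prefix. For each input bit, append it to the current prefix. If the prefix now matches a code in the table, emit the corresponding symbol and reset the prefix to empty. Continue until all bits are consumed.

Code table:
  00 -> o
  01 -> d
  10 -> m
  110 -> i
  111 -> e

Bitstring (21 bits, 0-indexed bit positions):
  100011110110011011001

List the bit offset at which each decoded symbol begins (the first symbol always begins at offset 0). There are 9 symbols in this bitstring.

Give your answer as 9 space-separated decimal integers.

Bit 0: prefix='1' (no match yet)
Bit 1: prefix='10' -> emit 'm', reset
Bit 2: prefix='0' (no match yet)
Bit 3: prefix='00' -> emit 'o', reset
Bit 4: prefix='1' (no match yet)
Bit 5: prefix='11' (no match yet)
Bit 6: prefix='111' -> emit 'e', reset
Bit 7: prefix='1' (no match yet)
Bit 8: prefix='10' -> emit 'm', reset
Bit 9: prefix='1' (no match yet)
Bit 10: prefix='11' (no match yet)
Bit 11: prefix='110' -> emit 'i', reset
Bit 12: prefix='0' (no match yet)
Bit 13: prefix='01' -> emit 'd', reset
Bit 14: prefix='1' (no match yet)
Bit 15: prefix='10' -> emit 'm', reset
Bit 16: prefix='1' (no match yet)
Bit 17: prefix='11' (no match yet)
Bit 18: prefix='110' -> emit 'i', reset
Bit 19: prefix='0' (no match yet)
Bit 20: prefix='01' -> emit 'd', reset

Answer: 0 2 4 7 9 12 14 16 19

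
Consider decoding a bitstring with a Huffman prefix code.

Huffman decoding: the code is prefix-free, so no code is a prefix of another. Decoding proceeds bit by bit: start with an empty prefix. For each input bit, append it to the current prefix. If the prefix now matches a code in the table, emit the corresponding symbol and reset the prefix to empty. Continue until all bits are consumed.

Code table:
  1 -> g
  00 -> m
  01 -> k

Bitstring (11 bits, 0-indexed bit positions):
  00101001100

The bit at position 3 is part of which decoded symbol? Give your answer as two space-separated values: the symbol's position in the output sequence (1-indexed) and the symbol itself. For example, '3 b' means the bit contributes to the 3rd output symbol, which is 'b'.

Bit 0: prefix='0' (no match yet)
Bit 1: prefix='00' -> emit 'm', reset
Bit 2: prefix='1' -> emit 'g', reset
Bit 3: prefix='0' (no match yet)
Bit 4: prefix='01' -> emit 'k', reset
Bit 5: prefix='0' (no match yet)
Bit 6: prefix='00' -> emit 'm', reset
Bit 7: prefix='1' -> emit 'g', reset

Answer: 3 k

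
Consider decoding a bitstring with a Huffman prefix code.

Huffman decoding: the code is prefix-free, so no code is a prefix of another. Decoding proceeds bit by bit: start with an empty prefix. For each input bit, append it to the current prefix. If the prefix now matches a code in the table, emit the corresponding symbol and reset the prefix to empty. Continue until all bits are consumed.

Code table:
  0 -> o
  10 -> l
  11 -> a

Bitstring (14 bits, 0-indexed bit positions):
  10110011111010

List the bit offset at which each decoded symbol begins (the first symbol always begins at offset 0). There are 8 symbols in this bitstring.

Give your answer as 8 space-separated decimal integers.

Answer: 0 2 4 5 6 8 10 12

Derivation:
Bit 0: prefix='1' (no match yet)
Bit 1: prefix='10' -> emit 'l', reset
Bit 2: prefix='1' (no match yet)
Bit 3: prefix='11' -> emit 'a', reset
Bit 4: prefix='0' -> emit 'o', reset
Bit 5: prefix='0' -> emit 'o', reset
Bit 6: prefix='1' (no match yet)
Bit 7: prefix='11' -> emit 'a', reset
Bit 8: prefix='1' (no match yet)
Bit 9: prefix='11' -> emit 'a', reset
Bit 10: prefix='1' (no match yet)
Bit 11: prefix='10' -> emit 'l', reset
Bit 12: prefix='1' (no match yet)
Bit 13: prefix='10' -> emit 'l', reset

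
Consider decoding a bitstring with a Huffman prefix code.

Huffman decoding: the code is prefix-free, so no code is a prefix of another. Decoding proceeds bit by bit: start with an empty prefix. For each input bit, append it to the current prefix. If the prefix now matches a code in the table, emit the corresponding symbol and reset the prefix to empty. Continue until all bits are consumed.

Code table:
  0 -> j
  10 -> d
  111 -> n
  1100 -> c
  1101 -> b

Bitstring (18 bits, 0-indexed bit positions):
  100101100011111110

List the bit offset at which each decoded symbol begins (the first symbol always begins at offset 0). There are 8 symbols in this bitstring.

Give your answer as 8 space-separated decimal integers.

Bit 0: prefix='1' (no match yet)
Bit 1: prefix='10' -> emit 'd', reset
Bit 2: prefix='0' -> emit 'j', reset
Bit 3: prefix='1' (no match yet)
Bit 4: prefix='10' -> emit 'd', reset
Bit 5: prefix='1' (no match yet)
Bit 6: prefix='11' (no match yet)
Bit 7: prefix='110' (no match yet)
Bit 8: prefix='1100' -> emit 'c', reset
Bit 9: prefix='0' -> emit 'j', reset
Bit 10: prefix='1' (no match yet)
Bit 11: prefix='11' (no match yet)
Bit 12: prefix='111' -> emit 'n', reset
Bit 13: prefix='1' (no match yet)
Bit 14: prefix='11' (no match yet)
Bit 15: prefix='111' -> emit 'n', reset
Bit 16: prefix='1' (no match yet)
Bit 17: prefix='10' -> emit 'd', reset

Answer: 0 2 3 5 9 10 13 16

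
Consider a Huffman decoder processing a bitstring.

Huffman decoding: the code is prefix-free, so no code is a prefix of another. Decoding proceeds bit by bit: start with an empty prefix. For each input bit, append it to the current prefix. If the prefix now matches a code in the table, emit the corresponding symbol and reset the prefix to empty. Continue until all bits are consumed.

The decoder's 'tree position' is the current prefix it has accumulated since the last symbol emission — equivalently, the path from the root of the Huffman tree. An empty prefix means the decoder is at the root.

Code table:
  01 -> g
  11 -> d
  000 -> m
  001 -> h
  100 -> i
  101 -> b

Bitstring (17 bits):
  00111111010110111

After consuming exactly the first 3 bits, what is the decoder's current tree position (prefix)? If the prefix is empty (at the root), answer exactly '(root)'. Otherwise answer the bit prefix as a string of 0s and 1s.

Answer: (root)

Derivation:
Bit 0: prefix='0' (no match yet)
Bit 1: prefix='00' (no match yet)
Bit 2: prefix='001' -> emit 'h', reset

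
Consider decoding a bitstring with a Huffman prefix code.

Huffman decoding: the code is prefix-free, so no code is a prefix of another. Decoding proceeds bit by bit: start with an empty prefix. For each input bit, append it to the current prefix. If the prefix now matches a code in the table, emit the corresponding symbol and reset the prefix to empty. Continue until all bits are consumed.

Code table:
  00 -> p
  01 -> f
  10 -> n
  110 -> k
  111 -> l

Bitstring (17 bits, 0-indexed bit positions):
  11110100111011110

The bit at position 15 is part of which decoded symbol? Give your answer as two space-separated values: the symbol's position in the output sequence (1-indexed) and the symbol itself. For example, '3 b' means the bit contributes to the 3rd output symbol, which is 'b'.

Bit 0: prefix='1' (no match yet)
Bit 1: prefix='11' (no match yet)
Bit 2: prefix='111' -> emit 'l', reset
Bit 3: prefix='1' (no match yet)
Bit 4: prefix='10' -> emit 'n', reset
Bit 5: prefix='1' (no match yet)
Bit 6: prefix='10' -> emit 'n', reset
Bit 7: prefix='0' (no match yet)
Bit 8: prefix='01' -> emit 'f', reset
Bit 9: prefix='1' (no match yet)
Bit 10: prefix='11' (no match yet)
Bit 11: prefix='110' -> emit 'k', reset
Bit 12: prefix='1' (no match yet)
Bit 13: prefix='11' (no match yet)
Bit 14: prefix='111' -> emit 'l', reset
Bit 15: prefix='1' (no match yet)
Bit 16: prefix='10' -> emit 'n', reset

Answer: 7 n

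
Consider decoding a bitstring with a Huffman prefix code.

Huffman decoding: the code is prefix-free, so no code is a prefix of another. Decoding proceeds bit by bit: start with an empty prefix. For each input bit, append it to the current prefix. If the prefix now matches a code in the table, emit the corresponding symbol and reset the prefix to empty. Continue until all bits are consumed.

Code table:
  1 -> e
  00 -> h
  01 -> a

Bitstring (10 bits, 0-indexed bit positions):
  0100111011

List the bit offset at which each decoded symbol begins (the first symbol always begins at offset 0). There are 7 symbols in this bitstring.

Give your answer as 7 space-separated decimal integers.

Bit 0: prefix='0' (no match yet)
Bit 1: prefix='01' -> emit 'a', reset
Bit 2: prefix='0' (no match yet)
Bit 3: prefix='00' -> emit 'h', reset
Bit 4: prefix='1' -> emit 'e', reset
Bit 5: prefix='1' -> emit 'e', reset
Bit 6: prefix='1' -> emit 'e', reset
Bit 7: prefix='0' (no match yet)
Bit 8: prefix='01' -> emit 'a', reset
Bit 9: prefix='1' -> emit 'e', reset

Answer: 0 2 4 5 6 7 9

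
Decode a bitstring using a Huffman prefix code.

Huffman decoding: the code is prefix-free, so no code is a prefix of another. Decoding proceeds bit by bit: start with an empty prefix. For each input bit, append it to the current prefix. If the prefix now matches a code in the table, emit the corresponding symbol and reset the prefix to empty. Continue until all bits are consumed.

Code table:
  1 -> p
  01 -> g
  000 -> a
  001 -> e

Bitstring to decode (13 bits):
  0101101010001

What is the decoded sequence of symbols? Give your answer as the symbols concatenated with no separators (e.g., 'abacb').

Answer: ggpggap

Derivation:
Bit 0: prefix='0' (no match yet)
Bit 1: prefix='01' -> emit 'g', reset
Bit 2: prefix='0' (no match yet)
Bit 3: prefix='01' -> emit 'g', reset
Bit 4: prefix='1' -> emit 'p', reset
Bit 5: prefix='0' (no match yet)
Bit 6: prefix='01' -> emit 'g', reset
Bit 7: prefix='0' (no match yet)
Bit 8: prefix='01' -> emit 'g', reset
Bit 9: prefix='0' (no match yet)
Bit 10: prefix='00' (no match yet)
Bit 11: prefix='000' -> emit 'a', reset
Bit 12: prefix='1' -> emit 'p', reset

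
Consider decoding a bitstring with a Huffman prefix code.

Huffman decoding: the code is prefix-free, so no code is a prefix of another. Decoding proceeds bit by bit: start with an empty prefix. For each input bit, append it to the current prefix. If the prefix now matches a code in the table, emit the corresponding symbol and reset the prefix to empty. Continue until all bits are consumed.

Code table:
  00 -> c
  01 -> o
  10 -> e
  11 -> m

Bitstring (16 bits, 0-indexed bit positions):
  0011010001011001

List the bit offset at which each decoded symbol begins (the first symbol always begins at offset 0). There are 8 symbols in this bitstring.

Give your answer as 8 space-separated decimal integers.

Answer: 0 2 4 6 8 10 12 14

Derivation:
Bit 0: prefix='0' (no match yet)
Bit 1: prefix='00' -> emit 'c', reset
Bit 2: prefix='1' (no match yet)
Bit 3: prefix='11' -> emit 'm', reset
Bit 4: prefix='0' (no match yet)
Bit 5: prefix='01' -> emit 'o', reset
Bit 6: prefix='0' (no match yet)
Bit 7: prefix='00' -> emit 'c', reset
Bit 8: prefix='0' (no match yet)
Bit 9: prefix='01' -> emit 'o', reset
Bit 10: prefix='0' (no match yet)
Bit 11: prefix='01' -> emit 'o', reset
Bit 12: prefix='1' (no match yet)
Bit 13: prefix='10' -> emit 'e', reset
Bit 14: prefix='0' (no match yet)
Bit 15: prefix='01' -> emit 'o', reset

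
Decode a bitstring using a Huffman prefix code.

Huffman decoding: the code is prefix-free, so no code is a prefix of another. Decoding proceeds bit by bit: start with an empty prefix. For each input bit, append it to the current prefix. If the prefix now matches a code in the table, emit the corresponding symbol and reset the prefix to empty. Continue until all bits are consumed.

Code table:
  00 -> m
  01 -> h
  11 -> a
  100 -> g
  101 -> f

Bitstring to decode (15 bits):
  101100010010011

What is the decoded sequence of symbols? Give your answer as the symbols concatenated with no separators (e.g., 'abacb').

Answer: fghmga

Derivation:
Bit 0: prefix='1' (no match yet)
Bit 1: prefix='10' (no match yet)
Bit 2: prefix='101' -> emit 'f', reset
Bit 3: prefix='1' (no match yet)
Bit 4: prefix='10' (no match yet)
Bit 5: prefix='100' -> emit 'g', reset
Bit 6: prefix='0' (no match yet)
Bit 7: prefix='01' -> emit 'h', reset
Bit 8: prefix='0' (no match yet)
Bit 9: prefix='00' -> emit 'm', reset
Bit 10: prefix='1' (no match yet)
Bit 11: prefix='10' (no match yet)
Bit 12: prefix='100' -> emit 'g', reset
Bit 13: prefix='1' (no match yet)
Bit 14: prefix='11' -> emit 'a', reset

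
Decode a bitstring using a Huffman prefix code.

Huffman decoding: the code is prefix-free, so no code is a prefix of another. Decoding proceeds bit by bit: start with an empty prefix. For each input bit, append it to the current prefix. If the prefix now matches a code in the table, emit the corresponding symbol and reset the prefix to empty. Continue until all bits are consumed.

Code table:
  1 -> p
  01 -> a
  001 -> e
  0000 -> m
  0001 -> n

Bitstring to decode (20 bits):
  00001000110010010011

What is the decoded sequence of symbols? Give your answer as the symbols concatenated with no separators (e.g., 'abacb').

Answer: mpnpeeep

Derivation:
Bit 0: prefix='0' (no match yet)
Bit 1: prefix='00' (no match yet)
Bit 2: prefix='000' (no match yet)
Bit 3: prefix='0000' -> emit 'm', reset
Bit 4: prefix='1' -> emit 'p', reset
Bit 5: prefix='0' (no match yet)
Bit 6: prefix='00' (no match yet)
Bit 7: prefix='000' (no match yet)
Bit 8: prefix='0001' -> emit 'n', reset
Bit 9: prefix='1' -> emit 'p', reset
Bit 10: prefix='0' (no match yet)
Bit 11: prefix='00' (no match yet)
Bit 12: prefix='001' -> emit 'e', reset
Bit 13: prefix='0' (no match yet)
Bit 14: prefix='00' (no match yet)
Bit 15: prefix='001' -> emit 'e', reset
Bit 16: prefix='0' (no match yet)
Bit 17: prefix='00' (no match yet)
Bit 18: prefix='001' -> emit 'e', reset
Bit 19: prefix='1' -> emit 'p', reset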